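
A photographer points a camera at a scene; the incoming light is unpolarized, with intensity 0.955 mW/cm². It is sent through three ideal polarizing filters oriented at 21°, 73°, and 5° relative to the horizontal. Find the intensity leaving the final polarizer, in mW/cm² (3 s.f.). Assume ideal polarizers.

Unpolarized light through the first polarizer → I₁ = 0.955 mW/cm²/2 = 0.4775 mW/cm², polarized at 21°.
I₂ = I₁ · cos²(52°) = 0.4775 · 0.379 = 0.181 mW/cm².
I₃ = I₂ · cos²(68°) = 0.181 · 0.1403 = 0.0254 mW/cm².

I ≈ 0.0254 mW/cm²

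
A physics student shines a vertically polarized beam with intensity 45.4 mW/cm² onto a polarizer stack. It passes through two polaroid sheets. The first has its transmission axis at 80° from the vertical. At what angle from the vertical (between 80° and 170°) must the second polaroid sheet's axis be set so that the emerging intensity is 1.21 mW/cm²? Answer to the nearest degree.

θ ≈ 100°

By Malus's law, I₁ = I₀ cos²(80° − 0°) = I₀ cos²(80°) = 0.03015 I₀.
Target fraction: 1.21 / 45.4 mW/cm² = 0.02665 of I₀.
Need I₂/I₀ = 0.02665, so cos²(θ − 80°) = 0.02665 / 0.03015 = 0.8839.
θ − 80° = arccos(√0.8839) = 19.9°, giving θ ≈ 80 + 19.9 = 99.9°.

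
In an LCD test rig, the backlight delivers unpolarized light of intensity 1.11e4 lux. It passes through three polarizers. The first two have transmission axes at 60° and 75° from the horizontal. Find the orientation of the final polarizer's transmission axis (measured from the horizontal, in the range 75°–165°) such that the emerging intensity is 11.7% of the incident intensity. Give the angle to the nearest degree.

Unpolarized light through the first polarizer → I₁ = ½ I₀, now polarized at 60°.
I₂ = I₁ cos²(75° − 60°) = 0.5 I₀ · cos²(15°) = 0.4665 I₀.
Need I₃/I₀ = 0.117, so cos²(θ − 75°) = 0.117 / 0.4665 = 0.2508.
θ − 75° = arccos(√0.2508) = 59.9°, giving θ ≈ 75 + 59.9 = 134.9°.

θ ≈ 135°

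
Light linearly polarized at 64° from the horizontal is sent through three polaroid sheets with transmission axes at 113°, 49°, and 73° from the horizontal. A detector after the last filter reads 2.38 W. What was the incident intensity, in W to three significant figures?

I₁ = I₀ cos²(113° − 64°) = I₀ cos²(49°) = 0.4304 I₀.
I₂ = I₁ cos²(49° − 113°) = 0.4304 I₀ · cos²(64°) = 0.08271 I₀.
I₃ = I₂ cos²(73° − 49°) = 0.08271 I₀ · cos²(24°) = 0.06903 I₀.
So 2.38 W = 0.06903 I₀, giving I₀ = 2.38/0.06903 = 34.48 W.

I₀ ≈ 34.5 W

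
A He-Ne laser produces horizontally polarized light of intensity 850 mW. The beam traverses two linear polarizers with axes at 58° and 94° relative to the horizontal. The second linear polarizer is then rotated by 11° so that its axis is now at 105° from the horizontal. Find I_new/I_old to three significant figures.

Before rotation:
By Malus's law, I₁ = I₀ cos²(58° − 0°) = I₀ cos²(58°) = 0.2808 I₀.
I₂ = I₁ cos²(94° − 58°) = 0.2808 I₀ · cos²(36°) = 0.1838 I₀.
After rotation:
I₁ = I₀ cos²(58° − 0°) = I₀ cos²(58°) = 0.2808 I₀.
I₂ = I₁ cos²(105° − 58°) = 0.2808 I₀ · cos²(47°) = 0.1306 I₀.
Ratio = 0.1306 / 0.1838 = 0.7106.

I_new/I_old ≈ 0.711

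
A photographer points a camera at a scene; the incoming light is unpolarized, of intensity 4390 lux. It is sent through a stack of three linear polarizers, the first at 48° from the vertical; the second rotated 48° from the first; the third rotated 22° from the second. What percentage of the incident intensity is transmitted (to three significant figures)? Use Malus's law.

Unpolarized light through the first polarizer → I₁ = 4390 lux/2 = 2195 lux, polarized at 48°.
I₂ = I₁ · cos²(48°) = 2195 · 0.4477 = 982.8 lux.
I₃ = I₂ · cos²(22°) = 982.8 · 0.8597 = 844.9 lux.
That is 19.25% of the incident intensity.

≈ 19.2%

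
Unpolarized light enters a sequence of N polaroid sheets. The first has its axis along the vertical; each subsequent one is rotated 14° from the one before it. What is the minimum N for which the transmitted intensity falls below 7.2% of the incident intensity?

N = 34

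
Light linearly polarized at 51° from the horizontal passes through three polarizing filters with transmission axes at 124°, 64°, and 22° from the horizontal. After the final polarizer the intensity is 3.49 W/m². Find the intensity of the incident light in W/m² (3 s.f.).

By Malus's law, I₁ = I₀ cos²(124° − 51°) = I₀ cos²(73°) = 0.08548 I₀.
I₂ = I₁ cos²(64° − 124°) = 0.08548 I₀ · cos²(60°) = 0.02137 I₀.
I₃ = I₂ cos²(22° − 64°) = 0.02137 I₀ · cos²(42°) = 0.0118 I₀.
So 3.49 W/m² = 0.0118 I₀, giving I₀ = 3.49/0.0118 = 295.7 W/m².

I₀ ≈ 296 W/m²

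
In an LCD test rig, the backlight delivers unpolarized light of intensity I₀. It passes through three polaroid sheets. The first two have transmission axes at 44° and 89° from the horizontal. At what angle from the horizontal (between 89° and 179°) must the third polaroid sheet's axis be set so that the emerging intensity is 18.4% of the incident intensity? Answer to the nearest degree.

Unpolarized light through the first polarizer → I₁ = ½ I₀, now polarized at 44°.
I₂ = I₁ cos²(89° − 44°) = 0.5 I₀ · cos²(45°) = 0.25 I₀.
Need I₃/I₀ = 0.184, so cos²(θ − 89°) = 0.184 / 0.25 = 0.736.
θ − 89° = arccos(√0.736) = 30.9°, giving θ ≈ 89 + 30.9 = 119.9°.

θ ≈ 120°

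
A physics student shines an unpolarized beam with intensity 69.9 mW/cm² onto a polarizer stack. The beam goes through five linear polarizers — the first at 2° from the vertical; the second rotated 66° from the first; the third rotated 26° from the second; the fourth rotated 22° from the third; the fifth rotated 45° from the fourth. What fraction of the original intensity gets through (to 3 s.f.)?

Unpolarized light through the first polarizer → I₁ = 69.9 mW/cm²/2 = 34.95 mW/cm², polarized at 2°.
I₂ = I₁ · cos²(66°) = 34.95 · 0.1654 = 5.782 mW/cm².
I₃ = I₂ · cos²(26°) = 5.782 · 0.8078 = 4.671 mW/cm².
I₄ = I₃ · cos²(22°) = 4.671 · 0.8597 = 4.015 mW/cm².
I₅ = I₄ · cos²(45°) = 4.015 · 0.5 = 2.008 mW/cm².
Transmitted fraction = 0.02872.

I/I₀ ≈ 0.0287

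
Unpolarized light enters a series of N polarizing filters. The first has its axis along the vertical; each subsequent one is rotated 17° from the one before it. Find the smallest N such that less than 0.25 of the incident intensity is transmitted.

First polarizer halves the unpolarized light: factor 1/2.
Each further stage multiplies by cos²(17°) = 0.9145.
After N polarizers: T = 0.5·0.9145^(N−1). Require T < 0.25 ⇒ N−1 > ln(0.25/0.5)/ln(0.9145) = 7.76, so N−1 ≥ 8 and N = 9.
Check: N=9 gives T = 0.2446 < 0.25; N=8 gives T = 0.2675.

N = 9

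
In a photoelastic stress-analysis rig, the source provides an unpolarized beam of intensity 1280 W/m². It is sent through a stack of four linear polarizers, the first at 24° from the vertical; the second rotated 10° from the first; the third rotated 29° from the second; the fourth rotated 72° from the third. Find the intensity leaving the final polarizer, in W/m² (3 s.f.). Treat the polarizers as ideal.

Unpolarized light through the first polarizer → I₁ = 1280 W/m²/2 = 640 W/m², polarized at 24°.
I₂ = I₁ · cos²(10°) = 640 · 0.9698 = 620.7 W/m².
I₃ = I₂ · cos²(29°) = 620.7 · 0.765 = 474.8 W/m².
I₄ = I₃ · cos²(72°) = 474.8 · 0.09549 = 45.34 W/m².

I ≈ 45.3 W/m²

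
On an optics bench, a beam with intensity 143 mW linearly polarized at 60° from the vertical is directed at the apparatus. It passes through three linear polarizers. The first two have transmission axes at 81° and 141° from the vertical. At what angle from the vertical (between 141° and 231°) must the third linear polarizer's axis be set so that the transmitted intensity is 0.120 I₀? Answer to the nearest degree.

θ ≈ 183°

By Malus's law, I₁ = I₀ cos²(81° − 60°) = I₀ cos²(21°) = 0.8716 I₀.
I₂ = I₁ cos²(141° − 81°) = 0.8716 I₀ · cos²(60°) = 0.2179 I₀.
Need I₃/I₀ = 0.12, so cos²(θ − 141°) = 0.12 / 0.2179 = 0.5507.
θ − 141° = arccos(√0.5507) = 42.1°, giving θ ≈ 141 + 42.1 = 183.1°.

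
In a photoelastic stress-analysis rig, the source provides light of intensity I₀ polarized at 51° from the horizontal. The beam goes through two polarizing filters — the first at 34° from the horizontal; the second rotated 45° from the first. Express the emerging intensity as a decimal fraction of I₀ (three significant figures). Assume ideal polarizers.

≈ 0.457 I₀

I₁ = I₀ cos²(34° − 51°) = I₀ cos²(17°) = 0.9145 I₀.
I₂ = I₁ cos²(45°) = 0.9145 · 0.5 I₀ = 0.4573 I₀.
Transmitted fraction = 0.4573.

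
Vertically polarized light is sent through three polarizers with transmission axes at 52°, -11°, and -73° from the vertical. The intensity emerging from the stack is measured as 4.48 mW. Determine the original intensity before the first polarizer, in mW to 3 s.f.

I₀ ≈ 260 mW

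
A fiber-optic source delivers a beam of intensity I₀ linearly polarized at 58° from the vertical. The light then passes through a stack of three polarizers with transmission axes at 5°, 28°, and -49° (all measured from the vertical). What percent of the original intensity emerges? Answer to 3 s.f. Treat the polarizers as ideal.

I₁ = I₀ cos²(5° − 58°) = I₀ cos²(53°) = 0.3622 I₀.
I₂ = I₁ cos²(28° − 5°) = 0.3622 I₀ · cos²(23°) = 0.3069 I₀.
I₃ = I₂ cos²(-49° − 28°) = 0.3069 I₀ · cos²(77°) = 0.01553 I₀.
That is 1.553% of the incident intensity.

≈ 1.55%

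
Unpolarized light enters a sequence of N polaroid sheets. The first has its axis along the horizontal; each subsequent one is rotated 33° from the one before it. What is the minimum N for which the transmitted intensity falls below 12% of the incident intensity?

N = 6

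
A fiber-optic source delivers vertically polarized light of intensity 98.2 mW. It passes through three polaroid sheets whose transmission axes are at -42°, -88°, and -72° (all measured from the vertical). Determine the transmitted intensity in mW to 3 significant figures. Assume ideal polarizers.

I ≈ 24.2 mW

By Malus's law, I₁ = 98.2 mW · cos²(42°) = 54.23 mW.
I₂ = I₁ · cos²(46°) = 54.23 · 0.4826 = 26.17 mW.
I₃ = I₂ · cos²(16°) = 26.17 · 0.924 = 24.18 mW.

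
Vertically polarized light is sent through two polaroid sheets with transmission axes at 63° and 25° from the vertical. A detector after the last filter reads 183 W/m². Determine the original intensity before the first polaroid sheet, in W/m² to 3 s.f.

I₁ = I₀ cos²(63° − 0°) = I₀ cos²(63°) = 0.2061 I₀.
I₂ = I₁ cos²(25° − 63°) = 0.2061 I₀ · cos²(38°) = 0.128 I₀.
So 183 W/m² = 0.128 I₀, giving I₀ = 183/0.128 = 1430 W/m².

I₀ ≈ 1430 W/m²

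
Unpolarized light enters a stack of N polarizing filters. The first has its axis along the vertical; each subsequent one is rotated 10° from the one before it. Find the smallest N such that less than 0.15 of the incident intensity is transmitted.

N = 41

First polarizer halves the unpolarized light: factor 1/2.
Each further stage multiplies by cos²(10°) = 0.9698.
After N polarizers: T = 0.5·0.9698^(N−1). Require T < 0.15 ⇒ N−1 > ln(0.15/0.5)/ln(0.9698) = 39.32, so N−1 ≥ 40 and N = 41.
Check: N=41 gives T = 0.1469 < 0.15; N=40 gives T = 0.1515.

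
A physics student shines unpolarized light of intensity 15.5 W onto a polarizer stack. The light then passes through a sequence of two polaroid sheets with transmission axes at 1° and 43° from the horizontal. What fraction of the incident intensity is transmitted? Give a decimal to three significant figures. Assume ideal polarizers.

I/I₀ ≈ 0.276

Unpolarized light through the first polarizer → I₁ = 15.5 W/2 = 7.75 W, polarized at 1°.
I₂ = I₁ · cos²(42°) = 7.75 · 0.5523 = 4.28 W.
Transmitted fraction = 0.2761.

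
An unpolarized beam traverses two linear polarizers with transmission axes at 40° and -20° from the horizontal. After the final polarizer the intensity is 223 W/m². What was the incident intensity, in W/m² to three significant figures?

I₀ ≈ 1780 W/m²

Unpolarized light through the first polarizer → I₁ = ½ I₀, now polarized at 40°.
I₂ = I₁ cos²(-20° − 40°) = 0.5 I₀ · cos²(60°) = 0.125 I₀.
So 223 W/m² = 0.125 I₀, giving I₀ = 223/0.125 = 1784 W/m².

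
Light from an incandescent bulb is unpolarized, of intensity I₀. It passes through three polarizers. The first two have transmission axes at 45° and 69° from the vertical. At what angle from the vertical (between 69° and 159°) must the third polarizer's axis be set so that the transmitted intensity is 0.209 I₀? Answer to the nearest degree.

Unpolarized light through the first polarizer → I₁ = ½ I₀, now polarized at 45°.
I₂ = I₁ cos²(69° − 45°) = 0.5 I₀ · cos²(24°) = 0.4173 I₀.
Need I₃/I₀ = 0.209, so cos²(θ − 69°) = 0.209 / 0.4173 = 0.5009.
θ − 69° = arccos(√0.5009) = 45.0°, giving θ ≈ 69 + 45.0 = 114.0°.

θ ≈ 114°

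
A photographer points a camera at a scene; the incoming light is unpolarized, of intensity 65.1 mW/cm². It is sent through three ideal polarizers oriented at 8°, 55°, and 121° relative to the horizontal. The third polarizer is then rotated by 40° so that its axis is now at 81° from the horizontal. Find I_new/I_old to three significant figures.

I_new/I_old ≈ 4.88

Before rotation:
Unpolarized light through the first polarizer → I₁ = ½ I₀, now polarized at 8°.
I₂ = I₁ cos²(55° − 8°) = 0.5 I₀ · cos²(47°) = 0.2326 I₀.
I₃ = I₂ cos²(121° − 55°) = 0.2326 I₀ · cos²(66°) = 0.03847 I₀.
After rotation:
Unpolarized light through the first polarizer → I₁ = ½ I₀, now polarized at 8°.
I₂ = I₁ cos²(55° − 8°) = 0.5 I₀ · cos²(47°) = 0.2326 I₀.
I₃ = I₂ cos²(81° − 55°) = 0.2326 I₀ · cos²(26°) = 0.1879 I₀.
Ratio = 0.1879 / 0.03847 = 4.883.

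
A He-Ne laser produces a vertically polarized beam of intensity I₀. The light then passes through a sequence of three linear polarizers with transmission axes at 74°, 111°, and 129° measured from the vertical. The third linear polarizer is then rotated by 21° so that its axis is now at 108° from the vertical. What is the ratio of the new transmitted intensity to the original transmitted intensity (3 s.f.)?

I_new/I_old ≈ 1.10

Before rotation:
I₁ = I₀ cos²(74° − 0°) = I₀ cos²(74°) = 0.07598 I₀.
I₂ = I₁ cos²(111° − 74°) = 0.07598 I₀ · cos²(37°) = 0.04846 I₀.
I₃ = I₂ cos²(129° − 111°) = 0.04846 I₀ · cos²(18°) = 0.04383 I₀.
After rotation:
I₁ = I₀ cos²(74° − 0°) = I₀ cos²(74°) = 0.07598 I₀.
I₂ = I₁ cos²(111° − 74°) = 0.07598 I₀ · cos²(37°) = 0.04846 I₀.
I₃ = I₂ cos²(108° − 111°) = 0.04846 I₀ · cos²(3°) = 0.04833 I₀.
Ratio = 0.04833 / 0.04383 = 1.103.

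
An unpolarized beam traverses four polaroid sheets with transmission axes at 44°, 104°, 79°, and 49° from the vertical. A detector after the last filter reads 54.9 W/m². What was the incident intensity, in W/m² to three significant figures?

I₀ ≈ 713 W/m²

Unpolarized light through the first polarizer → I₁ = ½ I₀, now polarized at 44°.
I₂ = I₁ cos²(104° − 44°) = 0.5 I₀ · cos²(60°) = 0.125 I₀.
I₃ = I₂ cos²(79° − 104°) = 0.125 I₀ · cos²(25°) = 0.1027 I₀.
I₄ = I₃ cos²(49° − 79°) = 0.1027 I₀ · cos²(30°) = 0.07701 I₀.
So 54.9 W/m² = 0.07701 I₀, giving I₀ = 54.9/0.07701 = 712.9 W/m².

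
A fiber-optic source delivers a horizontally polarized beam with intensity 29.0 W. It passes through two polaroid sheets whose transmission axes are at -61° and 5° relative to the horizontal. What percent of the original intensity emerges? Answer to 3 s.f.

I₁ = 29.0 W · cos²(61°) = 6.816 W.
I₂ = I₁ · cos²(66°) = 6.816 · 0.1654 = 1.128 W.
That is 3.888% of the incident intensity.

≈ 3.89%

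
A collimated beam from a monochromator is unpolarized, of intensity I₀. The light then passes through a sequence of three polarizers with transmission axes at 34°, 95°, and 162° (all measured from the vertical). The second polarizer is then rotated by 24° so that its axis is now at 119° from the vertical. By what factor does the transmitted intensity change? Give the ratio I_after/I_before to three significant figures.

I_new/I_old ≈ 0.113

Before rotation:
Unpolarized light through the first polarizer → I₁ = ½ I₀, now polarized at 34°.
I₂ = I₁ cos²(95° − 34°) = 0.5 I₀ · cos²(61°) = 0.1175 I₀.
I₃ = I₂ cos²(162° − 95°) = 0.1175 I₀ · cos²(67°) = 0.01794 I₀.
After rotation:
Unpolarized light through the first polarizer → I₁ = ½ I₀, now polarized at 34°.
I₂ = I₁ cos²(119° − 34°) = 0.5 I₀ · cos²(85°) = 0.003798 I₀.
I₃ = I₂ cos²(162° − 119°) = 0.003798 I₀ · cos²(43°) = 0.002032 I₀.
Ratio = 0.002032 / 0.01794 = 0.1132.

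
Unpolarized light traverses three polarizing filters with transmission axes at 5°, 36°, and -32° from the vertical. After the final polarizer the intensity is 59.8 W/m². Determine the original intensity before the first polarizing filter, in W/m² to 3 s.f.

Unpolarized light through the first polarizer → I₁ = ½ I₀, now polarized at 5°.
I₂ = I₁ cos²(36° − 5°) = 0.5 I₀ · cos²(31°) = 0.3674 I₀.
I₃ = I₂ cos²(-32° − 36°) = 0.3674 I₀ · cos²(68°) = 0.05155 I₀.
So 59.8 W/m² = 0.05155 I₀, giving I₀ = 59.8/0.05155 = 1160 W/m².

I₀ ≈ 1160 W/m²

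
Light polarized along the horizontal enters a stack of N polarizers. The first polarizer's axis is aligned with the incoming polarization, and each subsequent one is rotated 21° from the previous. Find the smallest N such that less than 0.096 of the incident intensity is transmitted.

N = 19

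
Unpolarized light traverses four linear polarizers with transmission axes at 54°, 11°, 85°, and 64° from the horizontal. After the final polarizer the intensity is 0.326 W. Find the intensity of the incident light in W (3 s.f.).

Unpolarized light through the first polarizer → I₁ = ½ I₀, now polarized at 54°.
I₂ = I₁ cos²(11° − 54°) = 0.5 I₀ · cos²(43°) = 0.2674 I₀.
I₃ = I₂ cos²(85° − 11°) = 0.2674 I₀ · cos²(74°) = 0.02032 I₀.
I₄ = I₃ cos²(64° − 85°) = 0.02032 I₀ · cos²(21°) = 0.01771 I₀.
So 0.326 W = 0.01771 I₀, giving I₀ = 0.326/0.01771 = 18.41 W.

I₀ ≈ 18.4 W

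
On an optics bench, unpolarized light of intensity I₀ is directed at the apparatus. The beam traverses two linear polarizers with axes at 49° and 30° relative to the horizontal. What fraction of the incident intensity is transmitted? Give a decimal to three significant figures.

≈ 0.447 I₀

Unpolarized light through the first polarizer → I₁ = ½ I₀, now polarized at 49°.
I₂ = I₁ cos²(30° − 49°) = 0.5 I₀ · cos²(19°) = 0.447 I₀.
Transmitted fraction = 0.447.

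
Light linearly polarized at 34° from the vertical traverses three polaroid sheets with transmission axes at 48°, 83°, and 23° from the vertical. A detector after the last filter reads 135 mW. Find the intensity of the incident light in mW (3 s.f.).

I₀ ≈ 855 mW

I₁ = I₀ cos²(48° − 34°) = I₀ cos²(14°) = 0.9415 I₀.
I₂ = I₁ cos²(83° − 48°) = 0.9415 I₀ · cos²(35°) = 0.6317 I₀.
I₃ = I₂ cos²(23° − 83°) = 0.6317 I₀ · cos²(60°) = 0.1579 I₀.
So 135 mW = 0.1579 I₀, giving I₀ = 135/0.1579 = 854.8 mW.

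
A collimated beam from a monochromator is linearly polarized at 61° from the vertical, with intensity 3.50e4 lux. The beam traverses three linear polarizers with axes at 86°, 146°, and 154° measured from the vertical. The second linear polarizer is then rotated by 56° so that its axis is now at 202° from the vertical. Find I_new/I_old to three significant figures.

Before rotation:
By Malus's law, I₁ = I₀ cos²(86° − 61°) = I₀ cos²(25°) = 0.8214 I₀.
I₂ = I₁ cos²(146° − 86°) = 0.8214 I₀ · cos²(60°) = 0.2053 I₀.
I₃ = I₂ cos²(154° − 146°) = 0.2053 I₀ · cos²(8°) = 0.2014 I₀.
After rotation:
I₁ = I₀ cos²(86° − 61°) = I₀ cos²(25°) = 0.8214 I₀.
Angle between axes 1 and 2: 64°. I₂ = 0.8214 I₀ · cos²(64°) = 0.1578 I₀.
I₃ = I₂ cos²(154° − 202°) = 0.1578 I₀ · cos²(48°) = 0.07067 I₀.
Ratio = 0.07067 / 0.2014 = 0.351.

I_new/I_old ≈ 0.351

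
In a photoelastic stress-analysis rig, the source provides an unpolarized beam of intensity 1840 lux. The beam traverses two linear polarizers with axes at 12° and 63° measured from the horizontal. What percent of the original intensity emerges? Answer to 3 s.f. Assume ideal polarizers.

Unpolarized light through the first polarizer → I₁ = 1840 lux/2 = 920 lux, polarized at 12°.
I₂ = I₁ · cos²(51°) = 920 · 0.396 = 364.4 lux.
That is 19.8% of the incident intensity.

≈ 19.8%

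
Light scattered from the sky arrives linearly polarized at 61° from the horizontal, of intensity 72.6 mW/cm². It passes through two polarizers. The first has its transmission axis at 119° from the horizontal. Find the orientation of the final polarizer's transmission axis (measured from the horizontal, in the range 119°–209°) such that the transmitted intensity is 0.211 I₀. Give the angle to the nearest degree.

θ ≈ 149°

I₁ = I₀ cos²(119° − 61°) = I₀ cos²(58°) = 0.2808 I₀.
Need I₂/I₀ = 0.211, so cos²(θ − 119°) = 0.211 / 0.2808 = 0.7514.
θ − 119° = arccos(√0.7514) = 29.9°, giving θ ≈ 119 + 29.9 = 148.9°.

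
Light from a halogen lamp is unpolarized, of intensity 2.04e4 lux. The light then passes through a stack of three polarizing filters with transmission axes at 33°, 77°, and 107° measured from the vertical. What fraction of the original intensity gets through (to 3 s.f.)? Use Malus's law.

I/I₀ ≈ 0.194

Unpolarized light through the first polarizer → I₁ = 2.04e4 lux/2 = 1.02e+04 lux, polarized at 33°.
I₂ = I₁ · cos²(44°) = 1.02e+04 · 0.5174 = 5278 lux.
I₃ = I₂ · cos²(30°) = 5278 · 0.75 = 3958 lux.
Transmitted fraction = 0.194.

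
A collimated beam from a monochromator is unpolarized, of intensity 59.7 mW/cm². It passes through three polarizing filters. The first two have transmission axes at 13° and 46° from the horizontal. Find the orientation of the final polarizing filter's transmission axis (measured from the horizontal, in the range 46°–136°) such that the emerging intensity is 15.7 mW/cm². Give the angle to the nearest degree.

Unpolarized light through the first polarizer → I₁ = ½ I₀, now polarized at 13°.
I₂ = I₁ cos²(46° − 13°) = 0.5 I₀ · cos²(33°) = 0.3517 I₀.
Target fraction: 15.7 / 59.7 mW/cm² = 0.263 of I₀.
Need I₃/I₀ = 0.263, so cos²(θ − 46°) = 0.263 / 0.3517 = 0.7478.
θ − 46° = arccos(√0.7478) = 30.1°, giving θ ≈ 46 + 30.1 = 76.1°.

θ ≈ 76°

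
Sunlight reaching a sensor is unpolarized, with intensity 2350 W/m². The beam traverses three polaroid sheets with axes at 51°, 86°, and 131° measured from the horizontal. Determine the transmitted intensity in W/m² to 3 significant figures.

Unpolarized light through the first polarizer → I₁ = 2350 W/m²/2 = 1175 W/m², polarized at 51°.
I₂ = I₁ · cos²(35°) = 1175 · 0.671 = 788.4 W/m².
I₃ = I₂ · cos²(45°) = 788.4 · 0.5 = 394.2 W/m².

I ≈ 394 W/m²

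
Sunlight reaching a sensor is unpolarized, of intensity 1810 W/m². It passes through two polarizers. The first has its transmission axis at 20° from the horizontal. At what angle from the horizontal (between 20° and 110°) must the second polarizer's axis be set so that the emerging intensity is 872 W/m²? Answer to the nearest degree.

θ ≈ 31°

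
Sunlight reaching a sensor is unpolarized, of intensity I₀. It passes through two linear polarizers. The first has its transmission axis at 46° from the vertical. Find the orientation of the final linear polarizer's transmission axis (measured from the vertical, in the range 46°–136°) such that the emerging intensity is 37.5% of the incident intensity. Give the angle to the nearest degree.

θ ≈ 76°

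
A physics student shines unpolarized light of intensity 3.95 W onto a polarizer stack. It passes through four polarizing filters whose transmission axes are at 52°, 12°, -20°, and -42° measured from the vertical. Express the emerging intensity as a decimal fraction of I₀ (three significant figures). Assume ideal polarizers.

I/I₀ ≈ 0.181

Unpolarized light through the first polarizer → I₁ = 3.95 W/2 = 1.975 W, polarized at 52°.
I₂ = I₁ · cos²(40°) = 1.975 · 0.5868 = 1.159 W.
I₃ = I₂ · cos²(32°) = 1.159 · 0.7192 = 0.8335 W.
I₄ = I₃ · cos²(22°) = 0.8335 · 0.8597 = 0.7166 W.
Transmitted fraction = 0.1814.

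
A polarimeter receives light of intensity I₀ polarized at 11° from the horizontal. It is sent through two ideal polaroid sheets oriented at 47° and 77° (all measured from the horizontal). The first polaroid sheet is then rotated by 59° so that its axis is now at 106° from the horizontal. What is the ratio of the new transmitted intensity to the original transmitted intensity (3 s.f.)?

Before rotation:
I₁ = I₀ cos²(47° − 11°) = I₀ cos²(36°) = 0.6545 I₀.
I₂ = I₁ cos²(77° − 47°) = 0.6545 I₀ · cos²(30°) = 0.4909 I₀.
After rotation:
I₁ = I₀ cos²(106° − 11°) = I₀ cos²(85°) = 0.007596 I₀.
I₂ = I₁ cos²(77° − 106°) = 0.007596 I₀ · cos²(29°) = 0.005811 I₀.
Ratio = 0.005811 / 0.4909 = 0.01184.

I_new/I_old ≈ 0.0118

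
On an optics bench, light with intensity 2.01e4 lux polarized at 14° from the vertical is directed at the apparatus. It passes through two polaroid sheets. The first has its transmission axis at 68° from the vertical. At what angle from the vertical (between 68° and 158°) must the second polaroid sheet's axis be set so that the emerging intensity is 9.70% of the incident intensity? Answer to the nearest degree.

θ ≈ 126°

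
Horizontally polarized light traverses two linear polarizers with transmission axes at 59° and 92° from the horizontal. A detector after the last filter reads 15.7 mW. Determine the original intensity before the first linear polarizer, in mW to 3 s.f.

I₀ ≈ 84.1 mW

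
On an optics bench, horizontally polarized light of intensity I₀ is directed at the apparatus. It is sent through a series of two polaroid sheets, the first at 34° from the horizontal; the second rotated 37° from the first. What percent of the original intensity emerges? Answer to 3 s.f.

≈ 43.8%

I₁ = I₀ cos²(34° − 0°) = I₀ cos²(34°) = 0.6873 I₀.
I₂ = I₁ cos²(37°) = 0.6873 · 0.6378 I₀ = 0.4384 I₀.
That is 43.84% of the incident intensity.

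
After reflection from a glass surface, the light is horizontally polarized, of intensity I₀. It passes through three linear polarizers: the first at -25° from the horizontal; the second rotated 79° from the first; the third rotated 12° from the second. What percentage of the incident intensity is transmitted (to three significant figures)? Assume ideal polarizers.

I₁ = I₀ cos²(-25° − 0°) = I₀ cos²(25°) = 0.8214 I₀.
I₂ = I₁ cos²(79°) = 0.8214 · 0.03641 I₀ = 0.02991 I₀.
I₃ = I₂ cos²(12°) = 0.02991 · 0.9568 I₀ = 0.02861 I₀.
That is 2.861% of the incident intensity.

≈ 2.86%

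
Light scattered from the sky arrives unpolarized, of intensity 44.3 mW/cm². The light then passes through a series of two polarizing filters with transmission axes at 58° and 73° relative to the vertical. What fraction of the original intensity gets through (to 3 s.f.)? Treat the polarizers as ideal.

I/I₀ ≈ 0.467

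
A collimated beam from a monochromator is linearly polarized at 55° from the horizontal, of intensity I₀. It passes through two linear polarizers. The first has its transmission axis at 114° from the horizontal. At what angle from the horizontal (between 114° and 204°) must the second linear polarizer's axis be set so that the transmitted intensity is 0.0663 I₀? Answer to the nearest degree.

θ ≈ 174°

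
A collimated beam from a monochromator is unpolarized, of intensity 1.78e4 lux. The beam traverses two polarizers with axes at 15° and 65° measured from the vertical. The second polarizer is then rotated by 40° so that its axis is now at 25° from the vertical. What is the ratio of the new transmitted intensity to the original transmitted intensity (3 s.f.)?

Before rotation:
Unpolarized light through the first polarizer → I₁ = ½ I₀, now polarized at 15°.
I₂ = I₁ cos²(65° − 15°) = 0.5 I₀ · cos²(50°) = 0.2066 I₀.
After rotation:
Unpolarized light through the first polarizer → I₁ = ½ I₀, now polarized at 15°.
I₂ = I₁ cos²(25° − 15°) = 0.5 I₀ · cos²(10°) = 0.4849 I₀.
Ratio = 0.4849 / 0.2066 = 2.347.

I_new/I_old ≈ 2.35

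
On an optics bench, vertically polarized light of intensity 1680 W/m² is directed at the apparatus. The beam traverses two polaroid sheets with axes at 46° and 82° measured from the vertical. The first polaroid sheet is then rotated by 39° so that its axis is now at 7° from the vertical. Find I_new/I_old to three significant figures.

I_new/I_old ≈ 0.209

Before rotation:
I₁ = I₀ cos²(46° − 0°) = I₀ cos²(46°) = 0.4826 I₀.
I₂ = I₁ cos²(82° − 46°) = 0.4826 I₀ · cos²(36°) = 0.3158 I₀.
After rotation:
I₁ = I₀ cos²(7° − 0°) = I₀ cos²(7°) = 0.9851 I₀.
I₂ = I₁ cos²(82° − 7°) = 0.9851 I₀ · cos²(75°) = 0.06599 I₀.
Ratio = 0.06599 / 0.3158 = 0.2089.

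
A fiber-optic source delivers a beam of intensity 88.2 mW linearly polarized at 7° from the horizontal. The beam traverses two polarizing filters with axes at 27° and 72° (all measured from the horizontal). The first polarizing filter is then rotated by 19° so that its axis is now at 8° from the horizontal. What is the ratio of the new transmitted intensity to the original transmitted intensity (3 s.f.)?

Before rotation:
I₁ = I₀ cos²(27° − 7°) = I₀ cos²(20°) = 0.883 I₀.
I₂ = I₁ cos²(72° − 27°) = 0.883 I₀ · cos²(45°) = 0.4415 I₀.
After rotation:
I₁ = I₀ cos²(8° − 7°) = I₀ cos²(1°) = 0.9997 I₀.
I₂ = I₁ cos²(72° − 8°) = 0.9997 I₀ · cos²(64°) = 0.1921 I₀.
Ratio = 0.1921 / 0.4415 = 0.4351.

I_new/I_old ≈ 0.435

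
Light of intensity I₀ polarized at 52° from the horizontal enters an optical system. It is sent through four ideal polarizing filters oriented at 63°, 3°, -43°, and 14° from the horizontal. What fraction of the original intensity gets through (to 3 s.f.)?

≈ 0.0345 I₀

I₁ = I₀ cos²(63° − 52°) = I₀ cos²(11°) = 0.9636 I₀.
I₂ = I₁ cos²(3° − 63°) = 0.9636 I₀ · cos²(60°) = 0.2409 I₀.
I₃ = I₂ cos²(-43° − 3°) = 0.2409 I₀ · cos²(46°) = 0.1162 I₀.
I₄ = I₃ cos²(14° + 43°) = 0.1162 I₀ · cos²(57°) = 0.03448 I₀.
Transmitted fraction = 0.03448.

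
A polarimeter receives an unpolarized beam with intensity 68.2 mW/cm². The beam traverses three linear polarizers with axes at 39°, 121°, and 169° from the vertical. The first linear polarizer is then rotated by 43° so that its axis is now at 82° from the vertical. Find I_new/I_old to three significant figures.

Before rotation:
Unpolarized light through the first polarizer → I₁ = ½ I₀, now polarized at 39°.
I₂ = I₁ cos²(121° − 39°) = 0.5 I₀ · cos²(82°) = 0.009685 I₀.
I₃ = I₂ cos²(169° − 121°) = 0.009685 I₀ · cos²(48°) = 0.004336 I₀.
After rotation:
Unpolarized light through the first polarizer → I₁ = ½ I₀, now polarized at 82°.
I₂ = I₁ cos²(121° − 82°) = 0.5 I₀ · cos²(39°) = 0.302 I₀.
I₃ = I₂ cos²(169° − 121°) = 0.302 I₀ · cos²(48°) = 0.1352 I₀.
Ratio = 0.1352 / 0.004336 = 31.18.

I_new/I_old ≈ 31.2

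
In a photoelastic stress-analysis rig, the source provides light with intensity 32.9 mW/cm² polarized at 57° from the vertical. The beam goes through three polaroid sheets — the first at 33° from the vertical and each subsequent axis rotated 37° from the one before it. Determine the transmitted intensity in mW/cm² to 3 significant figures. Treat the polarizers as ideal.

I₁ = 32.9 mW/cm² · cos²(24°) = 27.46 mW/cm².
I₂ = I₁ · cos²(37°) = 27.46 · 0.6378 = 17.51 mW/cm².
I₃ = I₂ · cos²(37°) = 17.51 · 0.6378 = 11.17 mW/cm².

I ≈ 11.2 mW/cm²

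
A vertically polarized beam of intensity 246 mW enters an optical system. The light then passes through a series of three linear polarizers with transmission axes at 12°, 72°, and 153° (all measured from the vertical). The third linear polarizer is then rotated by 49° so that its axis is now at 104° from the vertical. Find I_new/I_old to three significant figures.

I_new/I_old ≈ 29.4

Before rotation:
I₁ = I₀ cos²(12° − 0°) = I₀ cos²(12°) = 0.9568 I₀.
I₂ = I₁ cos²(72° − 12°) = 0.9568 I₀ · cos²(60°) = 0.2392 I₀.
I₃ = I₂ cos²(153° − 72°) = 0.2392 I₀ · cos²(81°) = 0.005853 I₀.
After rotation:
I₁ = I₀ cos²(12° − 0°) = I₀ cos²(12°) = 0.9568 I₀.
I₂ = I₁ cos²(72° − 12°) = 0.9568 I₀ · cos²(60°) = 0.2392 I₀.
I₃ = I₂ cos²(104° − 72°) = 0.2392 I₀ · cos²(32°) = 0.172 I₀.
Ratio = 0.172 / 0.005853 = 29.39.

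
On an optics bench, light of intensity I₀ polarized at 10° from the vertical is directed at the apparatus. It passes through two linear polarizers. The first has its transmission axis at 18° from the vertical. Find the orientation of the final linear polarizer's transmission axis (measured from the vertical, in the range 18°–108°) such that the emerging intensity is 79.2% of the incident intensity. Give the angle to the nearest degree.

I₁ = I₀ cos²(18° − 10°) = I₀ cos²(8°) = 0.9806 I₀.
Need I₂/I₀ = 0.792, so cos²(θ − 18°) = 0.792 / 0.9806 = 0.8076.
θ − 18° = arccos(√0.8076) = 26.0°, giving θ ≈ 18 + 26.0 = 44.0°.

θ ≈ 44°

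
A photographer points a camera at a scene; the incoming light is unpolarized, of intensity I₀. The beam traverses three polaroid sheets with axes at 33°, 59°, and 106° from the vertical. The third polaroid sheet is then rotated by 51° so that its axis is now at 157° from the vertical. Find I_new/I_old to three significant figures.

I_new/I_old ≈ 0.0416

Before rotation:
Unpolarized light through the first polarizer → I₁ = ½ I₀, now polarized at 33°.
I₂ = I₁ cos²(59° − 33°) = 0.5 I₀ · cos²(26°) = 0.4039 I₀.
I₃ = I₂ cos²(106° − 59°) = 0.4039 I₀ · cos²(47°) = 0.1879 I₀.
After rotation:
Unpolarized light through the first polarizer → I₁ = ½ I₀, now polarized at 33°.
I₂ = I₁ cos²(59° − 33°) = 0.5 I₀ · cos²(26°) = 0.4039 I₀.
Angle between axes 2 and 3: 82°. I₃ = 0.4039 I₀ · cos²(82°) = 0.007823 I₀.
Ratio = 0.007823 / 0.1879 = 0.04164.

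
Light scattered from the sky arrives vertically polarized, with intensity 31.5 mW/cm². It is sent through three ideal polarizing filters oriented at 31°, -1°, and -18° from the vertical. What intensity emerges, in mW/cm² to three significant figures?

I₁ = 31.5 mW/cm² · cos²(31°) = 23.14 mW/cm².
I₂ = I₁ · cos²(32°) = 23.14 · 0.7192 = 16.64 mW/cm².
I₃ = I₂ · cos²(17°) = 16.64 · 0.9145 = 15.22 mW/cm².

I ≈ 15.2 mW/cm²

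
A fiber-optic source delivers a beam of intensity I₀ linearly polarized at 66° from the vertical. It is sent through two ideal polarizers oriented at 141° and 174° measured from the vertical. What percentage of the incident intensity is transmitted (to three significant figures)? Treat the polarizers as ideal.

≈ 4.71%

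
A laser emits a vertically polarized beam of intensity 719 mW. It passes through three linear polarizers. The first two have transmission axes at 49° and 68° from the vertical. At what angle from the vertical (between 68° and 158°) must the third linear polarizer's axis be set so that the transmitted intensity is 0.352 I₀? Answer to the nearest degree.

By Malus's law, I₁ = I₀ cos²(49° − 0°) = I₀ cos²(49°) = 0.4304 I₀.
I₂ = I₁ cos²(68° − 49°) = 0.4304 I₀ · cos²(19°) = 0.3848 I₀.
Need I₃/I₀ = 0.352, so cos²(θ − 68°) = 0.352 / 0.3848 = 0.9148.
θ − 68° = arccos(√0.9148) = 17.0°, giving θ ≈ 68 + 17.0 = 85.0°.

θ ≈ 85°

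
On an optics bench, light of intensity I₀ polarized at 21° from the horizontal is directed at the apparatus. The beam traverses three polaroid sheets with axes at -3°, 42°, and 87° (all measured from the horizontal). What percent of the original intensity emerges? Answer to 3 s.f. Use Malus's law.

By Malus's law, I₁ = I₀ cos²(-3° − 21°) = I₀ cos²(24°) = 0.8346 I₀.
I₂ = I₁ cos²(42° + 3°) = 0.8346 I₀ · cos²(45°) = 0.4173 I₀.
I₃ = I₂ cos²(87° − 42°) = 0.4173 I₀ · cos²(45°) = 0.2086 I₀.
That is 20.86% of the incident intensity.

≈ 20.9%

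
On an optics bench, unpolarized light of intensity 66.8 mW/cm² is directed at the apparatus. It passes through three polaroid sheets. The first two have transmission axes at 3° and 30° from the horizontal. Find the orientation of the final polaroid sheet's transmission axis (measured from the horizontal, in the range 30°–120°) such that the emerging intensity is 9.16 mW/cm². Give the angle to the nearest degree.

θ ≈ 84°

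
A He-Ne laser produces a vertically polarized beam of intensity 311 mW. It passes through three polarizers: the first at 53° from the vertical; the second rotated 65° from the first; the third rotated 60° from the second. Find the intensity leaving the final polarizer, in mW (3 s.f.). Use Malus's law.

I ≈ 5.03 mW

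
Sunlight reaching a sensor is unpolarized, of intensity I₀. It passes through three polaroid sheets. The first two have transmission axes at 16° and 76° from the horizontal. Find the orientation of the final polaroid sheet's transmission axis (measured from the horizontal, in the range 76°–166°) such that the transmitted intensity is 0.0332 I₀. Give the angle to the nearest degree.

Unpolarized light through the first polarizer → I₁ = ½ I₀, now polarized at 16°.
I₂ = I₁ cos²(76° − 16°) = 0.5 I₀ · cos²(60°) = 0.125 I₀.
Need I₃/I₀ = 0.0332, so cos²(θ − 76°) = 0.0332 / 0.125 = 0.2656.
θ − 76° = arccos(√0.2656) = 59.0°, giving θ ≈ 76 + 59.0 = 135.0°.

θ ≈ 135°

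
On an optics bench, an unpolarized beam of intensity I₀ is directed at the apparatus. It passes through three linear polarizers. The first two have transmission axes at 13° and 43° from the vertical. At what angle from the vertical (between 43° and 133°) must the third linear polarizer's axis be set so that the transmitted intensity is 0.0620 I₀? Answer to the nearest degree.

θ ≈ 109°

Unpolarized light through the first polarizer → I₁ = ½ I₀, now polarized at 13°.
I₂ = I₁ cos²(43° − 13°) = 0.5 I₀ · cos²(30°) = 0.375 I₀.
Need I₃/I₀ = 0.062, so cos²(θ − 43°) = 0.062 / 0.375 = 0.1653.
θ − 43° = arccos(√0.1653) = 66.0°, giving θ ≈ 43 + 66.0 = 109.0°.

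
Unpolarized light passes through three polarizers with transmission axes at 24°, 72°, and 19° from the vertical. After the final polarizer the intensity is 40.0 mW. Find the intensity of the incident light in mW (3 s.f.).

Unpolarized light through the first polarizer → I₁ = ½ I₀, now polarized at 24°.
I₂ = I₁ cos²(72° − 24°) = 0.5 I₀ · cos²(48°) = 0.2239 I₀.
I₃ = I₂ cos²(19° − 72°) = 0.2239 I₀ · cos²(53°) = 0.08108 I₀.
So 40.0 mW = 0.08108 I₀, giving I₀ = 40.0/0.08108 = 493.3 mW.

I₀ ≈ 493 mW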